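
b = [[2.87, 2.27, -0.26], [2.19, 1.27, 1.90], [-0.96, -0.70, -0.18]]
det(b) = -0.00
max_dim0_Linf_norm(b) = 2.87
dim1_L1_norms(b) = [5.4, 5.36, 1.84]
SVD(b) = [[-0.75, 0.62, 0.23], [-0.61, -0.78, 0.12], [0.26, -0.05, 0.97]] @ diag([4.692313991150981, 1.7036987010156333, 0.0003802714543306885]) @ [[-0.80, -0.57, -0.22], [0.07, 0.27, -0.96], [-0.6, 0.78, 0.17]]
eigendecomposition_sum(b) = [[3.19, 2.28, 0.8],[1.75, 1.25, 0.44],[-0.98, -0.70, -0.25]] + [[-0.32, -0.01, -1.05],  [0.43, 0.01, 1.44],  [0.02, 0.0, 0.06]] + [[-0.00, -0.00, -0.01], [0.0, 0.00, 0.02], [0.0, 0.0, 0.0]]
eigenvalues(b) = [4.2, -0.24, 0.0]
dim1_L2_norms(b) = [3.67, 3.17, 1.2]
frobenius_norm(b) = 4.99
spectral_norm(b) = 4.69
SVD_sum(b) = [[2.79, 1.99, 0.76], [2.29, 1.62, 0.62], [-0.95, -0.68, -0.26]] + [[0.08, 0.28, -1.02], [-0.10, -0.36, 1.28], [-0.01, -0.02, 0.08]] + [[-0.00, 0.0, 0.00], [-0.0, 0.00, 0.0], [-0.00, 0.00, 0.0]]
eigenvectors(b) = [[0.85, 0.59, -0.6], [0.46, -0.81, 0.78], [-0.26, -0.03, 0.17]]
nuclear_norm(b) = 6.40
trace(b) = 3.96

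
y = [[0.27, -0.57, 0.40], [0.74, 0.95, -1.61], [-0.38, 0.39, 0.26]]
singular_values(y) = [2.08, 0.79, 0.16]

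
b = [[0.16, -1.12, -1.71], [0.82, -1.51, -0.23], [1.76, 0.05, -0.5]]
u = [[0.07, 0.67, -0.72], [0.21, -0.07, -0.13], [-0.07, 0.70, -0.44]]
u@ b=[[-0.71, -1.13, 0.09], [-0.25, -0.14, -0.28], [-0.21, -1.0, 0.18]]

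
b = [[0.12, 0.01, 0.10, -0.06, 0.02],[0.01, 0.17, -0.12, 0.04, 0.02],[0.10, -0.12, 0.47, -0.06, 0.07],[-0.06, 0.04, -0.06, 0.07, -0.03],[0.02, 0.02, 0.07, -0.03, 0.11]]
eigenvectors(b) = [[0.23, 0.50, 0.46, 0.62, -0.31], [-0.28, -0.36, 0.76, -0.32, -0.32], [0.9, -0.15, 0.03, -0.34, -0.22], [-0.17, 0.72, -0.11, -0.59, -0.31], [0.15, 0.29, 0.44, -0.21, 0.81]]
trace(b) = 0.94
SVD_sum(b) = [[0.03, -0.04, 0.12, -0.02, 0.02],[-0.04, 0.04, -0.14, 0.03, -0.02],[0.12, -0.14, 0.45, -0.09, 0.08],[-0.02, 0.03, -0.09, 0.02, -0.01],[0.02, -0.02, 0.08, -0.01, 0.01]] + [[0.04,0.06,0.0,-0.01,0.04], [0.06,0.1,0.00,-0.01,0.06], [0.0,0.00,0.0,-0.00,0.0], [-0.01,-0.01,-0.0,0.00,-0.01], [0.04,0.06,0.00,-0.01,0.03]] + [[0.04, -0.02, -0.02, -0.04, -0.01], [-0.02, 0.01, 0.01, 0.02, 0.01], [-0.02, 0.01, 0.01, 0.02, 0.01], [-0.04, 0.02, 0.02, 0.04, 0.01], [-0.01, 0.01, 0.01, 0.01, 0.00]] + [[0.01, 0.01, 0.01, 0.01, -0.02], [0.01, 0.01, 0.01, 0.01, -0.02], [0.01, 0.01, 0.00, 0.01, -0.02], [0.01, 0.01, 0.01, 0.01, -0.02], [-0.02, -0.02, -0.02, -0.02, 0.06]] + [[0.0, -0.00, -0.0, 0.0, 0.0],[-0.0, 0.00, 0.00, -0.00, -0.00],[-0.0, 0.00, 0.00, -0.0, -0.0],[0.00, -0.0, -0.0, 0.0, 0.0],[0.00, -0.00, -0.0, 0.00, 0.00]]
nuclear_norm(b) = 0.94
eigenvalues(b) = [0.56, 0.01, 0.18, 0.11, 0.09]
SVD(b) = [[-0.23, -0.46, 0.62, -0.31, 0.50], [0.28, -0.76, -0.32, -0.32, -0.36], [-0.90, -0.03, -0.34, -0.22, -0.15], [0.17, 0.11, -0.59, -0.31, 0.72], [-0.15, -0.44, -0.21, 0.81, 0.29]] @ diag([0.5565246310455157, 0.17717936179281368, 0.11041144216286021, 0.08731357490488587, 0.008570990093924471]) @ [[-0.23, 0.28, -0.90, 0.17, -0.15],[-0.46, -0.76, -0.03, 0.11, -0.44],[0.62, -0.32, -0.34, -0.59, -0.21],[-0.31, -0.32, -0.22, -0.31, 0.81],[0.5, -0.36, -0.15, 0.72, 0.29]]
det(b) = 0.00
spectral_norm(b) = 0.56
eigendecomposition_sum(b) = [[0.03, -0.04, 0.12, -0.02, 0.02], [-0.04, 0.04, -0.14, 0.03, -0.02], [0.12, -0.14, 0.45, -0.09, 0.08], [-0.02, 0.03, -0.09, 0.02, -0.01], [0.02, -0.02, 0.08, -0.01, 0.01]] + [[0.00, -0.00, -0.0, 0.0, 0.0], [-0.00, 0.00, 0.0, -0.00, -0.0], [-0.00, 0.0, 0.0, -0.0, -0.00], [0.0, -0.0, -0.00, 0.00, 0.0], [0.0, -0.00, -0.00, 0.00, 0.0]] + [[0.04,0.06,0.00,-0.01,0.04],[0.06,0.1,0.0,-0.01,0.06],[0.0,0.0,0.00,-0.0,0.00],[-0.01,-0.01,-0.0,0.0,-0.01],[0.04,0.06,0.00,-0.01,0.03]] + [[0.04, -0.02, -0.02, -0.04, -0.01], [-0.02, 0.01, 0.01, 0.02, 0.01], [-0.02, 0.01, 0.01, 0.02, 0.01], [-0.04, 0.02, 0.02, 0.04, 0.01], [-0.01, 0.01, 0.01, 0.01, 0.00]] + [[0.01, 0.01, 0.01, 0.01, -0.02],[0.01, 0.01, 0.01, 0.01, -0.02],[0.01, 0.01, 0.0, 0.01, -0.02],[0.01, 0.01, 0.01, 0.01, -0.02],[-0.02, -0.02, -0.02, -0.02, 0.06]]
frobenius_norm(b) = 0.60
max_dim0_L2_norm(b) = 0.5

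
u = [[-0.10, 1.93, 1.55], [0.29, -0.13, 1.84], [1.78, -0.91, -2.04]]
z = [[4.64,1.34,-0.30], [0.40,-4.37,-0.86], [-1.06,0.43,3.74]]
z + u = [[4.54, 3.27, 1.25], [0.69, -4.50, 0.98], [0.72, -0.48, 1.70]]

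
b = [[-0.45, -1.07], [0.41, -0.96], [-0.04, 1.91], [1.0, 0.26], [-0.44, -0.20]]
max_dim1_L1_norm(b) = 1.95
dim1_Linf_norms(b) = [1.07, 0.96, 1.91, 1.0, 0.44]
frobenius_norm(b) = 2.72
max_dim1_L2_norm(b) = 1.91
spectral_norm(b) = 2.42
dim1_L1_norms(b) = [1.52, 1.37, 1.95, 1.26, 0.64]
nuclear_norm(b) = 3.66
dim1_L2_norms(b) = [1.16, 1.04, 1.91, 1.03, 0.48]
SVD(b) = [[-0.46, 0.29], [-0.38, -0.39], [0.79, 0.16], [0.14, -0.79], [-0.1, 0.34]] @ diag([2.419163115169758, 1.2392133884856769]) @ [[0.08, 1.00], [-1.0, 0.08]]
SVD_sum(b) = [[-0.09, -1.1], [-0.08, -0.92], [0.16, 1.89], [0.03, 0.34], [-0.02, -0.24]] + [[-0.36, 0.03],  [0.49, -0.04],  [-0.20, 0.02],  [0.97, -0.08],  [-0.42, 0.04]]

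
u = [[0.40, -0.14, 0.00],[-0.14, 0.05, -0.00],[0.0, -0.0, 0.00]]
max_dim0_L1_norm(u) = 0.54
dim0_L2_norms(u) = [0.42, 0.15, 0.0]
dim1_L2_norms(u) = [0.42, 0.15, 0.0]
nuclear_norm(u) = 0.45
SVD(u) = [[-0.94, 0.33, 0.0], [0.33, 0.94, 0.00], [0.00, 0.00, 1.00]] @ diag([0.4491093483101497, 0.0008906516898502905, 0.0]) @ [[-0.94, 0.33, -0.0], [0.33, 0.94, 0.00], [0.00, 0.00, 1.0]]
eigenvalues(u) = [0.45, 0.0, 0.0]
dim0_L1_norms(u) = [0.54, 0.19, 0.0]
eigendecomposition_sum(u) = [[0.40, -0.14, 0.00], [-0.14, 0.05, 0.0], [0.00, 0.0, 0.00]] + [[0.00, 0.00, 0.00], [0.0, 0.0, 0.00], [0.00, 0.00, 0.0]] + [[0.0,0.00,0.0], [0.00,0.00,0.00], [0.00,0.00,0.00]]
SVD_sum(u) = [[0.40, -0.14, 0.0],[-0.14, 0.05, 0.0],[0.0, 0.00, 0.00]] + [[0.0, 0.0, 0.0], [0.00, 0.00, 0.00], [0.00, 0.00, 0.0]] + [[0.0, 0.00, 0.0], [0.0, 0.00, 0.0], [0.0, 0.0, 0.0]]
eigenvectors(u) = [[0.94, 0.33, 0.00],  [-0.33, 0.94, 0.0],  [0.0, 0.00, 1.0]]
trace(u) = 0.45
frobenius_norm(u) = 0.45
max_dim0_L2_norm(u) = 0.42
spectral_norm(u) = 0.45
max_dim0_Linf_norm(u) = 0.4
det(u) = 0.00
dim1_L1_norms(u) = [0.54, 0.19, 0.0]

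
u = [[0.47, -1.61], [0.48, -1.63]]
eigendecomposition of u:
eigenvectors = [[0.96,  0.70], [0.28,  0.71]]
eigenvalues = [-0.01, -1.15]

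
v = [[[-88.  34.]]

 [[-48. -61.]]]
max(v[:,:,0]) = -48.0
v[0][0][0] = -88.0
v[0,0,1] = 34.0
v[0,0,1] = 34.0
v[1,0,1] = -61.0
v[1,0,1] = -61.0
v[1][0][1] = -61.0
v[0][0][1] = 34.0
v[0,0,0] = -88.0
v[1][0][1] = -61.0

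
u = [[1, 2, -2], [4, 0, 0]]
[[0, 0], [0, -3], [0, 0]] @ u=[[0, 0, 0], [-12, 0, 0], [0, 0, 0]]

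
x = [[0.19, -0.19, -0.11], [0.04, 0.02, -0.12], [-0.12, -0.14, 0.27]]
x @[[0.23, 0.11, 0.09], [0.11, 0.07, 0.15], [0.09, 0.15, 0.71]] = [[0.01, -0.01, -0.09], [0.0, -0.01, -0.08], [-0.02, 0.02, 0.16]]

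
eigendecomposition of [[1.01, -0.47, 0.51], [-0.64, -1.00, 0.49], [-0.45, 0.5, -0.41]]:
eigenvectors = [[-0.83,-0.18,-0.25], [0.37,0.52,-0.9], [0.41,0.83,0.35]]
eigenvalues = [0.97, -0.0, -1.37]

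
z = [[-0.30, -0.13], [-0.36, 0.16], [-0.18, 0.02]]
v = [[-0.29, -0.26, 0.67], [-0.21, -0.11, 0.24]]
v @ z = [[0.06, 0.01],[0.06, 0.01]]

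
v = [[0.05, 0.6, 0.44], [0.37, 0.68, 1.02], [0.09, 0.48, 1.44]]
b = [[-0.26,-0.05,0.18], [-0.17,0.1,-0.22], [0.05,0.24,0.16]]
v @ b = [[-0.09, 0.16, -0.05], [-0.16, 0.29, 0.08], [-0.03, 0.39, 0.14]]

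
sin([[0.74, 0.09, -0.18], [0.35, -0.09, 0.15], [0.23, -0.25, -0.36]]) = [[0.67, 0.08, -0.17], [0.32, -0.1, 0.15], [0.22, -0.25, -0.36]]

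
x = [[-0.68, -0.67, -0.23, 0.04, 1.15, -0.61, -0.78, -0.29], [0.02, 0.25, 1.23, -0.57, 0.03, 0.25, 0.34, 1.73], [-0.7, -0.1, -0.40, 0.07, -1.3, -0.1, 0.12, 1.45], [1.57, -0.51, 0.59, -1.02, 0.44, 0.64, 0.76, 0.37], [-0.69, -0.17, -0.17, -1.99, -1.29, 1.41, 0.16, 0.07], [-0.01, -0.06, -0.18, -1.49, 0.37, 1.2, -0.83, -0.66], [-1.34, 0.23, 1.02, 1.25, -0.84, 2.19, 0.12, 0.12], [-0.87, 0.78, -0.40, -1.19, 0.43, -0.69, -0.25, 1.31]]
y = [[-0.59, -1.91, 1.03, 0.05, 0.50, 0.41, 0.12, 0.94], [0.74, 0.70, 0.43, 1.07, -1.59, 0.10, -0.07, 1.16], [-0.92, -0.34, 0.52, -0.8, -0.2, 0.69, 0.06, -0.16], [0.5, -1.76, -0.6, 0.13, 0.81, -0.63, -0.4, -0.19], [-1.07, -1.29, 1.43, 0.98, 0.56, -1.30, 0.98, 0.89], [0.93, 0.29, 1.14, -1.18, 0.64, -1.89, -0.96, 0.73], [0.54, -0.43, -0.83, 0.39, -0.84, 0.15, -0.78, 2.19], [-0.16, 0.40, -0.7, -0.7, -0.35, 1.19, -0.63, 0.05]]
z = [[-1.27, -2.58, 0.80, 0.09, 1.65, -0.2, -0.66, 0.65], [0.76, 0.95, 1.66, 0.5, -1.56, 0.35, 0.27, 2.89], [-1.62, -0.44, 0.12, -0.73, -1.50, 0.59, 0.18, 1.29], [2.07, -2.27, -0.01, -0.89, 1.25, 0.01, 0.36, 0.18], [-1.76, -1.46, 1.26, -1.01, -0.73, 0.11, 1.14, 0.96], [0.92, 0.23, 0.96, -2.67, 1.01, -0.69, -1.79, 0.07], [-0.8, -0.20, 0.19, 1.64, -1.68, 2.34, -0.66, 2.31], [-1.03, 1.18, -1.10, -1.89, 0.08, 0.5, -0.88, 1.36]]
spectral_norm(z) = 6.01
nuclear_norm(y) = 16.68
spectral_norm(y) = 4.08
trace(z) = -1.81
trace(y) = -1.30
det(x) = -49.27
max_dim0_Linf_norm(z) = 2.89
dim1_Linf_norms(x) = [1.15, 1.73, 1.45, 1.57, 1.99, 1.49, 2.19, 1.31]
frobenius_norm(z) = 9.97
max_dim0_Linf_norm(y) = 2.19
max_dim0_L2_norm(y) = 3.07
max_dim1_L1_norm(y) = 8.5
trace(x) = -0.51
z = y + x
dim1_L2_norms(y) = [2.53, 2.5, 1.55, 2.23, 3.09, 3.01, 2.73, 1.76]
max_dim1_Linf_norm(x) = 2.19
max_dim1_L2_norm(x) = 3.16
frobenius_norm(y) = 7.02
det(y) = -15.01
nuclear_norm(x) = 16.73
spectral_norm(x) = 3.81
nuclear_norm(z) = 24.57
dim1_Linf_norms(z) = [2.58, 2.89, 1.62, 2.27, 1.76, 2.67, 2.34, 1.89]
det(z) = -1128.59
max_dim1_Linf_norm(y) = 2.19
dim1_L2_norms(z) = [3.54, 3.93, 2.77, 3.46, 3.26, 3.7, 4.18, 3.18]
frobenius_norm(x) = 6.84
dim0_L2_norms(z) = [3.84, 4.06, 2.68, 4.0, 3.65, 2.59, 2.53, 4.31]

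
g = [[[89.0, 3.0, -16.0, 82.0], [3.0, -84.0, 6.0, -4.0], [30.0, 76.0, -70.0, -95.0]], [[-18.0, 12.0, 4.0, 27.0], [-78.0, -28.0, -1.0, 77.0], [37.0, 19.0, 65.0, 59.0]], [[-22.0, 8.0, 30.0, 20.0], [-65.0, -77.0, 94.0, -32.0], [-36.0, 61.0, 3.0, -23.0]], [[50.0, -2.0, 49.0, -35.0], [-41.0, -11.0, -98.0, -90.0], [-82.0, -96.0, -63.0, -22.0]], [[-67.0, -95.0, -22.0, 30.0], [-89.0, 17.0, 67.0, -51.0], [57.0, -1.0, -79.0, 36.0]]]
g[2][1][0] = -65.0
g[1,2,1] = 19.0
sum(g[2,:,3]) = -35.0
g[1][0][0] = -18.0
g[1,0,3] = 27.0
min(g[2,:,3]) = -32.0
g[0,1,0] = 3.0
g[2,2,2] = 3.0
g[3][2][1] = -96.0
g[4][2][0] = 57.0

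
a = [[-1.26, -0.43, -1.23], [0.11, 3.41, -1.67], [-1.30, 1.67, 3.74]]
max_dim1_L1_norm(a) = 6.71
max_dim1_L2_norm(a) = 4.3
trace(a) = 5.89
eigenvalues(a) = [(-1.56+0j), (3.73+1.66j), (3.73-1.66j)]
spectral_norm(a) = 4.41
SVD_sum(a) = [[0.22, -0.26, -0.92], [0.15, -0.18, -0.63], [-0.95, 1.14, 3.98]] + [[0.00, -0.04, 0.01], [-0.08, 3.59, -1.04], [-0.01, 0.56, -0.16]] + [[-1.48, -0.12, -0.32],[0.04, 0.0, 0.01],[-0.34, -0.03, -0.07]]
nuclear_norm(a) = 9.75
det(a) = -26.02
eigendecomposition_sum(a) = [[-1.48+0.00j, -0.01-0.00j, (-0.35+0j)], [(-0.08+0j), -0.00-0.00j, -0.02+0.00j], [(-0.34+0j), (-0-0j), (-0.08+0j)]] + [[(0.11+0j), (-0.21+0.43j), (-0.44-0.12j)], [(0.1-0.47j), (1.71+1.18j), -0.83+1.80j], [(-0.48-0j), (0.84-1.89j), (1.91+0.47j)]] + [[0.11-0.00j, (-0.21-0.43j), (-0.44+0.12j)],[0.10+0.47j, 1.71-1.18j, -0.83-1.80j],[-0.48+0.00j, 0.84+1.89j, (1.91-0.47j)]]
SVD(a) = [[-0.22, -0.01, -0.97], [-0.15, 0.99, 0.02], [0.96, 0.15, -0.22]] @ diag([4.408224041830279, 3.7835146177519037, 1.5599929276401199]) @ [[-0.22, 0.27, 0.94], [-0.02, 0.96, -0.28], [0.97, 0.08, 0.21]]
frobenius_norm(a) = 6.02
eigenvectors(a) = [[0.97+0.00j, 0.03+0.16j, (0.03-0.16j)], [0.05+0.00j, 0.70+0.00j, 0.70-0.00j], [0.22+0.00j, -0.13-0.68j, -0.13+0.68j]]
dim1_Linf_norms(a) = [1.26, 3.41, 3.74]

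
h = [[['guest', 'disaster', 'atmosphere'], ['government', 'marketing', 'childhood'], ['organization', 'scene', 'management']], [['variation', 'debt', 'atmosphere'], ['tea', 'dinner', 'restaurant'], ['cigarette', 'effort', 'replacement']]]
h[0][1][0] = 'government'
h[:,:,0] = [['guest', 'government', 'organization'], ['variation', 'tea', 'cigarette']]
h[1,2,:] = ['cigarette', 'effort', 'replacement']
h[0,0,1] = 'disaster'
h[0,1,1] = 'marketing'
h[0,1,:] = ['government', 'marketing', 'childhood']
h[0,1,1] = 'marketing'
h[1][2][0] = 'cigarette'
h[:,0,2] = ['atmosphere', 'atmosphere']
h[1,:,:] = [['variation', 'debt', 'atmosphere'], ['tea', 'dinner', 'restaurant'], ['cigarette', 'effort', 'replacement']]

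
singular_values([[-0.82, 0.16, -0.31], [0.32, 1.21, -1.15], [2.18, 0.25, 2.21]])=[3.26, 1.61, 0.41]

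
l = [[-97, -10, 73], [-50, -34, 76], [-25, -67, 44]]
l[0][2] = 73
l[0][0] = -97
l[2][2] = 44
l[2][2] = 44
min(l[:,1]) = -67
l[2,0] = -25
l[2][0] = -25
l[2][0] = -25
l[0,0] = -97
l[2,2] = 44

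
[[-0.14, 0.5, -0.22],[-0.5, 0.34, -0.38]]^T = [[-0.14, -0.5], [0.5, 0.34], [-0.22, -0.38]]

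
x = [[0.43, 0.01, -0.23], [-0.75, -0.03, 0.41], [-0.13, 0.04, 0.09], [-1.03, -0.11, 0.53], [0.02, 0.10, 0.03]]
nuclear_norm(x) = 1.67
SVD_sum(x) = [[0.43, 0.03, -0.23],[-0.75, -0.06, 0.40],[-0.14, -0.01, 0.07],[-1.03, -0.08, 0.54],[0.01, 0.00, -0.00]] + [[-0.00, -0.02, -0.01], [0.00, 0.03, 0.01], [0.01, 0.05, 0.02], [-0.00, -0.03, -0.01], [0.01, 0.1, 0.03]] + [[0.00, -0.00, 0.0], [0.0, -0.00, 0.00], [0.0, -0.00, 0.00], [-0.00, 0.00, -0.0], [-0.00, 0.00, -0.00]]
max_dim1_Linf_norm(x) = 1.03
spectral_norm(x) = 1.53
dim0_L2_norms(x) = [1.35, 0.16, 0.71]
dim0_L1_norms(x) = [2.36, 0.29, 1.29]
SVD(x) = [[-0.32, -0.17, 0.87],[0.56, 0.22, 0.48],[0.1, 0.42, 0.12],[0.76, -0.28, -0.00],[-0.01, 0.82, -0.02]] @ diag([1.5311788207316244, 0.1290662555178131, 0.005772402404826516]) @ [[-0.88, -0.07, 0.47], [0.1, 0.94, 0.33], [0.46, -0.34, 0.82]]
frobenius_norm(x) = 1.54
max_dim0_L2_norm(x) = 1.35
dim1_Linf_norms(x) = [0.43, 0.75, 0.13, 1.03, 0.1]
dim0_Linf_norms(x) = [1.03, 0.11, 0.53]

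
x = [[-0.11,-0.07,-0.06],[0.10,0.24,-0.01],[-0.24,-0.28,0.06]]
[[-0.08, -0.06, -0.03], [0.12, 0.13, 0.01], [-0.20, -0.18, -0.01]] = x @ [[0.57,0.25,0.06], [0.25,0.43,0.03], [0.06,0.03,0.28]]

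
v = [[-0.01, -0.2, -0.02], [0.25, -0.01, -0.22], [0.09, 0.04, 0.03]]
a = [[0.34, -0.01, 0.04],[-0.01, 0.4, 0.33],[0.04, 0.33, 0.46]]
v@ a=[[-0.00, -0.09, -0.08], [0.08, -0.08, -0.09], [0.03, 0.02, 0.03]]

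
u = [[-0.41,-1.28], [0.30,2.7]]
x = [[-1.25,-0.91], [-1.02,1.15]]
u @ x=[[1.82, -1.10], [-3.13, 2.83]]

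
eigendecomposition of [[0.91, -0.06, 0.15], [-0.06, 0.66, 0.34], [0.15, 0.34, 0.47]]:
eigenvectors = [[0.21, 0.79, -0.58], [0.58, 0.38, 0.72], [-0.79, 0.49, 0.38]]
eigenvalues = [0.18, 0.97, 0.89]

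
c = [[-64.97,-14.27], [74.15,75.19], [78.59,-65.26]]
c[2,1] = -65.26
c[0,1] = -14.27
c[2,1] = -65.26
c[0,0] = -64.97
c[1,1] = 75.19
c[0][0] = -64.97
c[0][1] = -14.27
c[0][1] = -14.27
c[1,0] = 74.15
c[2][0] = 78.59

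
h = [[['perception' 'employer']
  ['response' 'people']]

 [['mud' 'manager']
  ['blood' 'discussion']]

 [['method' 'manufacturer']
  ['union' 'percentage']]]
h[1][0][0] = 'mud'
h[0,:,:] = [['perception', 'employer'], ['response', 'people']]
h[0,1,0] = 'response'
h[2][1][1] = 'percentage'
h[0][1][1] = 'people'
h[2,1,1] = 'percentage'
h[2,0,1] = 'manufacturer'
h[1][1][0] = 'blood'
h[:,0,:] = [['perception', 'employer'], ['mud', 'manager'], ['method', 'manufacturer']]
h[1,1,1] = 'discussion'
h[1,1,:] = ['blood', 'discussion']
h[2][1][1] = 'percentage'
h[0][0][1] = 'employer'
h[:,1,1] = ['people', 'discussion', 'percentage']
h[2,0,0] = 'method'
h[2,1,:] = ['union', 'percentage']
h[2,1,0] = 'union'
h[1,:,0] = ['mud', 'blood']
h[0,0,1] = 'employer'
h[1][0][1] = 'manager'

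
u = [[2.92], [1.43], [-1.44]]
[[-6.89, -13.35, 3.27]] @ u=[[-43.92]]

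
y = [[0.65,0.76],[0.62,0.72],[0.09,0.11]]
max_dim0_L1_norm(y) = 1.59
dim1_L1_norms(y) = [1.41, 1.34, 0.2]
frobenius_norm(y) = 1.39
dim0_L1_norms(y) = [1.36, 1.59]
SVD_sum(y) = [[0.65, 0.76], [0.62, 0.72], [0.09, 0.11]] + [[-0.0, 0.00],  [0.00, -0.00],  [-0.00, 0.0]]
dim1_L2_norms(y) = [1.0, 0.95, 0.14]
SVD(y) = [[-0.72, 0.33], [-0.69, -0.47], [-0.10, 0.81]] @ diag([1.3867529220655268, 0.004041428302406734]) @ [[-0.65, -0.76],[-0.76, 0.65]]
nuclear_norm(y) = 1.39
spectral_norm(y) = 1.39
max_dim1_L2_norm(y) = 1.0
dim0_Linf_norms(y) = [0.65, 0.76]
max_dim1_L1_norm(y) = 1.41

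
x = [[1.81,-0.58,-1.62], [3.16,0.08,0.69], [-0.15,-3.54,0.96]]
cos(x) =[[3.35, -2.7, 2.01], [-1.97, 5.90, 2.61], [6.15, 0.61, 4.62]]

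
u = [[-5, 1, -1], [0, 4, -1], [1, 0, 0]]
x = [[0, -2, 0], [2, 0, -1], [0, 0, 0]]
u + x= [[-5, -1, -1], [2, 4, -2], [1, 0, 0]]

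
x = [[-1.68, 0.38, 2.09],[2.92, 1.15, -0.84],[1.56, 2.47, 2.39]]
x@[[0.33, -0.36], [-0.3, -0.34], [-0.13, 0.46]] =[[-0.94, 1.44], [0.73, -1.83], [-0.54, -0.3]]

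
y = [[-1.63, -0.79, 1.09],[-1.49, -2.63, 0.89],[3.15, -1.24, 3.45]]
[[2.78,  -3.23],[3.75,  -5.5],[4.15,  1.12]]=y@[[-0.45,1.16],[-0.71,1.35],[1.36,-0.25]]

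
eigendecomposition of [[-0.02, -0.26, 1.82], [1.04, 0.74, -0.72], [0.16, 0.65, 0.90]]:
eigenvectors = [[0.68+0.00j, 0.68-0.00j, 0.69+0.00j], [(-0.52-0.42j), (-0.52+0.42j), 0.37+0.00j], [(-0.04+0.29j), -0.04-0.29j, 0.62+0.00j]]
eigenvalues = [(0.07+0.92j), (0.07-0.92j), (1.47+0j)]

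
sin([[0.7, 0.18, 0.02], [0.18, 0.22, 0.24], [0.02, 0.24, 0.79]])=[[0.64, 0.16, 0.00], [0.16, 0.2, 0.2], [0.0, 0.20, 0.69]]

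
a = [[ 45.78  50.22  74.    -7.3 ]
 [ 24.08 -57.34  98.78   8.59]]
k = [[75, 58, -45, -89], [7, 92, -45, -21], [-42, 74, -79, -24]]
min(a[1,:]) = -57.34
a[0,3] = -7.3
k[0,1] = 58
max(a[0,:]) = 74.0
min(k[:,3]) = -89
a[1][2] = 98.78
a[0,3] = -7.3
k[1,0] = 7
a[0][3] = -7.3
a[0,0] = 45.78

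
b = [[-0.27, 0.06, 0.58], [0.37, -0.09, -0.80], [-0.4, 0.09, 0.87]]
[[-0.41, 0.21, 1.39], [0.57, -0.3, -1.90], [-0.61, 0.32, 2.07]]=b @ [[-1.06, 0.48, -1.07], [-1.29, 0.01, -1.14], [-1.06, 0.59, 2.01]]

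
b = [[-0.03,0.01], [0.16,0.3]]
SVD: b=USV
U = [[-0.02,1.0],  [1.0,0.02]]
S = [0.34, 0.03]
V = [[0.47, 0.88], [-0.88, 0.47]]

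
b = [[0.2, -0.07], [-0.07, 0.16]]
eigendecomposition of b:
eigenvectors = [[0.8, 0.6], [-0.6, 0.80]]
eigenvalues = [0.25, 0.11]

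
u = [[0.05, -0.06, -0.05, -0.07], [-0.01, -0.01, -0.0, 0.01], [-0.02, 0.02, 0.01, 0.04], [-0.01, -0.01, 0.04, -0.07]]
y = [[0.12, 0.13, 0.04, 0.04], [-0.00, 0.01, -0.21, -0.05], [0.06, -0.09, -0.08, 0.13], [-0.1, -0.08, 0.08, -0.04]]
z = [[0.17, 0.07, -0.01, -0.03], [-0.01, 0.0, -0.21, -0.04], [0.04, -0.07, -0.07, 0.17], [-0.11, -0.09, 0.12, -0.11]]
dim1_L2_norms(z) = [0.19, 0.21, 0.2, 0.22]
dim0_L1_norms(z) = [0.33, 0.23, 0.41, 0.35]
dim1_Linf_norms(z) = [0.17, 0.21, 0.17, 0.12]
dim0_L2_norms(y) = [0.17, 0.18, 0.24, 0.15]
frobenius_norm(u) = 0.15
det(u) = -0.00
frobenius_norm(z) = 0.41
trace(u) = -0.02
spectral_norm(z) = 0.29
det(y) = 0.00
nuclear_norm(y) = 0.64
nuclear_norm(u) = 0.22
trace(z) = -0.01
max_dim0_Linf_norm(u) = 0.07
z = y + u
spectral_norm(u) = 0.13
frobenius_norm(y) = 0.37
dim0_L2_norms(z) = [0.21, 0.13, 0.25, 0.21]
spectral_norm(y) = 0.25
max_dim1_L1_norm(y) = 0.36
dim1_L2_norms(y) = [0.19, 0.22, 0.19, 0.16]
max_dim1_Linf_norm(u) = 0.07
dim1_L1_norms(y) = [0.33, 0.27, 0.36, 0.3]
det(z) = 0.00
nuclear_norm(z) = 0.75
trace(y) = 0.01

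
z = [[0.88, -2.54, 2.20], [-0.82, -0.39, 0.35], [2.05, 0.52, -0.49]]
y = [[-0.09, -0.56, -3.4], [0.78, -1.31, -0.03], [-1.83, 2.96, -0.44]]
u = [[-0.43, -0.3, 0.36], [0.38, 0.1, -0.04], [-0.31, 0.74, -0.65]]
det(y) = 0.02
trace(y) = -1.84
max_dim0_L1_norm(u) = 1.14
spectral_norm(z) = 3.50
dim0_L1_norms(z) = [3.75, 3.45, 3.04]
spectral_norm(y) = 3.82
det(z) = 0.03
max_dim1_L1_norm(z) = 5.62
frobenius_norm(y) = 5.15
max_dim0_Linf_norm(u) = 0.74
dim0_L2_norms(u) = [0.65, 0.8, 0.74]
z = y @ u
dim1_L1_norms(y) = [4.05, 2.12, 5.23]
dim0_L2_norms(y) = [1.99, 3.29, 3.43]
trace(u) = -0.98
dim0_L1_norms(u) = [1.12, 1.14, 1.05]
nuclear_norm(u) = 1.81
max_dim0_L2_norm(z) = 2.62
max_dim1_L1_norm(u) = 1.7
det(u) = 0.05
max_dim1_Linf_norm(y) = 3.4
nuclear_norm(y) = 7.27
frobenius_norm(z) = 4.21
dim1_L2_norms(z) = [3.47, 0.97, 2.17]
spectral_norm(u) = 1.10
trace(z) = 0.00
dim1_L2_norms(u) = [0.64, 0.39, 1.03]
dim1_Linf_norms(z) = [2.54, 0.82, 2.05]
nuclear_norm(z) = 5.84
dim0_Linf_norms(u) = [0.43, 0.74, 0.65]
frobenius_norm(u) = 1.28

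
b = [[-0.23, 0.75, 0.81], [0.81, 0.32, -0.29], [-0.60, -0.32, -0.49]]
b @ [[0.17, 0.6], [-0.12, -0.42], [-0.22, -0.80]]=[[-0.31,-1.1], [0.16,0.58], [0.04,0.17]]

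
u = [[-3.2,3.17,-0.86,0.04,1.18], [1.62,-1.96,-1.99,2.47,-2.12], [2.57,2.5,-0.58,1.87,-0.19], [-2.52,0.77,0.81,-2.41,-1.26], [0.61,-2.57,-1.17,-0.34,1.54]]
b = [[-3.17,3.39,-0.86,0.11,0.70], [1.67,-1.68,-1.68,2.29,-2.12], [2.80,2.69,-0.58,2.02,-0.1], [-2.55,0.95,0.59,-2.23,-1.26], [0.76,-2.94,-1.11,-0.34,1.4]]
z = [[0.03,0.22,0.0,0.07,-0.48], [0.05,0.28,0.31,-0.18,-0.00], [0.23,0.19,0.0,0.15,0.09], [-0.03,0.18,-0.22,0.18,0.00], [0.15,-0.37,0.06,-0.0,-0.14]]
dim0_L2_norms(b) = [5.27, 5.58, 2.34, 3.8, 2.92]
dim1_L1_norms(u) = [8.45, 10.16, 7.71, 7.77, 6.23]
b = u + z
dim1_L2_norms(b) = [4.77, 4.26, 4.42, 3.78, 3.54]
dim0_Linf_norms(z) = [0.23, 0.37, 0.31, 0.18, 0.48]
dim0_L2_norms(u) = [5.12, 5.23, 2.66, 3.94, 3.14]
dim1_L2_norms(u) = [4.74, 4.58, 4.09, 3.87, 3.29]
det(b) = 225.43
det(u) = 242.97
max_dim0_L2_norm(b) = 5.58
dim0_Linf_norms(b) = [3.17, 3.39, 1.68, 2.29, 2.12]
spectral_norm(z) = 0.59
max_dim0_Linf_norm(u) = 3.2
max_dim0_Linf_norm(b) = 3.39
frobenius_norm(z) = 0.95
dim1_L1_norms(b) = [8.23, 9.44, 8.19, 7.58, 6.55]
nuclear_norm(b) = 18.20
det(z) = -0.00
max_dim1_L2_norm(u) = 4.74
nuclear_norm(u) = 18.25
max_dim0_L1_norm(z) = 1.24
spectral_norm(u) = 6.70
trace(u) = -6.61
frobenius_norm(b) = 9.34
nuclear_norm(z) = 1.86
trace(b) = -6.26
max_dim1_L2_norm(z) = 0.53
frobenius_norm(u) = 9.27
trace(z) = 0.35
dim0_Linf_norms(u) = [3.2, 3.17, 1.99, 2.47, 2.12]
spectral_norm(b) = 6.69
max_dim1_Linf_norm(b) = 3.39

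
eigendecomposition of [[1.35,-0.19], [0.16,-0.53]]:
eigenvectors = [[1.00, 0.1], [0.09, 0.99]]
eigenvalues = [1.33, -0.51]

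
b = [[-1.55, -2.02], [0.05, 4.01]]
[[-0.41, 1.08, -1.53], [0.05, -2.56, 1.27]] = b@ [[0.25, 0.14, 0.58], [0.01, -0.64, 0.31]]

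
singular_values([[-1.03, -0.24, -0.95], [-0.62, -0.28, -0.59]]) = [1.68, 0.11]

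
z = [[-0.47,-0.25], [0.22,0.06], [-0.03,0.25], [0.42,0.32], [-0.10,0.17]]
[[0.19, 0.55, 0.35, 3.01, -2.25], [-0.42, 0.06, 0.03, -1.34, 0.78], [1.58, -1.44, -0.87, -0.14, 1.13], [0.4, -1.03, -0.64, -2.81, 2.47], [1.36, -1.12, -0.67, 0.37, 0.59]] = z@[[-3.54, 1.78, 1.03, -5.75, 2.23], [5.91, -5.54, -3.34, -1.23, 4.79]]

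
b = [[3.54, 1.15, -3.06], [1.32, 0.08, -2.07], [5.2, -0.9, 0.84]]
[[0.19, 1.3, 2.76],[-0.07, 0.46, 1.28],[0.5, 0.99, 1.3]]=b @ [[0.10, 0.24, 0.36], [0.12, 0.23, 0.28], [0.10, -0.06, -0.38]]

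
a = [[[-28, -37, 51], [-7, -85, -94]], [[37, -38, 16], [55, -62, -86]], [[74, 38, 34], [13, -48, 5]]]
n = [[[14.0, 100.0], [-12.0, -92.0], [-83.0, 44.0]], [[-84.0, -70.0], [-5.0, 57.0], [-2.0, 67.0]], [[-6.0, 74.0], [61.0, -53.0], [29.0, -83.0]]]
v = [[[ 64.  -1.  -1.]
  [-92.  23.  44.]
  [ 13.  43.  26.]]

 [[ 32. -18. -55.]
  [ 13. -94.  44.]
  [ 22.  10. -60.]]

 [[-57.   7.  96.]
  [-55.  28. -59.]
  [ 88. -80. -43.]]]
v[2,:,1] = [7.0, 28.0, -80.0]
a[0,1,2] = -94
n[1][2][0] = -2.0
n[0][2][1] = 44.0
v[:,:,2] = [[-1.0, 44.0, 26.0], [-55.0, 44.0, -60.0], [96.0, -59.0, -43.0]]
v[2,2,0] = 88.0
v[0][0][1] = -1.0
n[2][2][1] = -83.0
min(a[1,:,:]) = -86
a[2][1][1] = -48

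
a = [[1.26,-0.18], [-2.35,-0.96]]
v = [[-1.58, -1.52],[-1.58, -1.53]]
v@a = [[1.58, 1.74], [1.60, 1.75]]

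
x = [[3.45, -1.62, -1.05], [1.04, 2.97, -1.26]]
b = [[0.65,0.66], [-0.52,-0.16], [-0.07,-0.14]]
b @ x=[[2.93, 0.91, -1.51], [-1.96, 0.37, 0.75], [-0.39, -0.30, 0.25]]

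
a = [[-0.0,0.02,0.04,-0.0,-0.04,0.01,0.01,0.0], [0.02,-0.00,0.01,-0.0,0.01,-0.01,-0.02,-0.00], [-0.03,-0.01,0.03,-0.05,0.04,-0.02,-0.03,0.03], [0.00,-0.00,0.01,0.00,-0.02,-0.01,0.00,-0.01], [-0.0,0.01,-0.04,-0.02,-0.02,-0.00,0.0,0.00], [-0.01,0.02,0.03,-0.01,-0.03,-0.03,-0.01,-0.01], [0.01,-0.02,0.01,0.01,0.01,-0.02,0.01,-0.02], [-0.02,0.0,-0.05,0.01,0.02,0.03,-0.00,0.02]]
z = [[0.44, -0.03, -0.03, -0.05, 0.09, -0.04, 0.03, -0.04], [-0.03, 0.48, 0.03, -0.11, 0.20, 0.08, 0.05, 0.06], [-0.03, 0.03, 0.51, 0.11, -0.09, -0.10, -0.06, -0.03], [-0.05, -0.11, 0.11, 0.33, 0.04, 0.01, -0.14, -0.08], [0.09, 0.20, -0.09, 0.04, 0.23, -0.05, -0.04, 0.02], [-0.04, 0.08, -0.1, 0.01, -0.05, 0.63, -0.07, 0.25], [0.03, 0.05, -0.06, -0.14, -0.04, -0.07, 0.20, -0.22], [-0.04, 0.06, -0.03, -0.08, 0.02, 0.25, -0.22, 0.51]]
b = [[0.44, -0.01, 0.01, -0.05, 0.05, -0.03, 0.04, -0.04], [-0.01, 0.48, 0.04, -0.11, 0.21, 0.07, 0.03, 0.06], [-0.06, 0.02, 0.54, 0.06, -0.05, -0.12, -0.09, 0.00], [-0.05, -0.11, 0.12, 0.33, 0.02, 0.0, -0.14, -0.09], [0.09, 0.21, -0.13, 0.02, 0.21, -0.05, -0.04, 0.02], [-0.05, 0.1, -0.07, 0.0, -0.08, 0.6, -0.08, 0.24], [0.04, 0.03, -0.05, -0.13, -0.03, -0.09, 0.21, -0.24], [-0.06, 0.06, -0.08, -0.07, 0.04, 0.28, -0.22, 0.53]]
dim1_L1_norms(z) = [0.75, 1.04, 0.96, 0.87, 0.76, 1.23, 0.81, 1.21]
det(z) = -0.00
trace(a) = 0.01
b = z + a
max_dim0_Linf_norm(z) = 0.63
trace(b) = 3.34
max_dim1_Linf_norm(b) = 0.6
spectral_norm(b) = 0.94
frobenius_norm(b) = 1.46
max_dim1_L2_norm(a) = 0.09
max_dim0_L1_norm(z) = 1.23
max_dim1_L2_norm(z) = 0.7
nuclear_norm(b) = 3.37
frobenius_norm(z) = 1.44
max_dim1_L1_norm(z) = 1.23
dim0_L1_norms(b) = [0.8, 1.02, 1.04, 0.77, 0.69, 1.24, 0.85, 1.22]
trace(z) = 3.33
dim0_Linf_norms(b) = [0.44, 0.48, 0.54, 0.33, 0.21, 0.6, 0.22, 0.53]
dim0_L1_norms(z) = [0.75, 1.04, 0.96, 0.87, 0.76, 1.23, 0.81, 1.21]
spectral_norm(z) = 0.92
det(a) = -0.00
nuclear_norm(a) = 0.36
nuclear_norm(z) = 3.33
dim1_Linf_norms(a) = [0.04, 0.02, 0.05, 0.02, 0.04, 0.03, 0.02, 0.05]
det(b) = 0.00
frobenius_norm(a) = 0.16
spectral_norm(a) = 0.10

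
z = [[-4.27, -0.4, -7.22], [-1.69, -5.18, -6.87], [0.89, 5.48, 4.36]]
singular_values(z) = [13.12, 4.98, 0.48]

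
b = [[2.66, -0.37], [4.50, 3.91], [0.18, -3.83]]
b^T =[[2.66, 4.50, 0.18], [-0.37, 3.91, -3.83]]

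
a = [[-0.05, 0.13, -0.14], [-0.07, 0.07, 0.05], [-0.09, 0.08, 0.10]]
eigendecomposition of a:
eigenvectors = [[0.20, -0.86, -0.80], [-0.53, -0.39, -0.53], [-0.82, -0.32, -0.27]]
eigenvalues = [0.17, -0.04, -0.01]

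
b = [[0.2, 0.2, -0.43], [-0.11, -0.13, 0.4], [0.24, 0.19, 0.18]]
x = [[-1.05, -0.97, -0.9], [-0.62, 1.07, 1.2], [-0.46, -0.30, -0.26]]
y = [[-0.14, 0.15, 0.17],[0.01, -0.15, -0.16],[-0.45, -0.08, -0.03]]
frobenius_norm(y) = 0.57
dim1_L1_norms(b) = [0.83, 0.64, 0.61]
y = b @ x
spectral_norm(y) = 0.47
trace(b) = 0.25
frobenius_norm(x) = 2.49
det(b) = -0.00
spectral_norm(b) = 0.67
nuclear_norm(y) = 0.80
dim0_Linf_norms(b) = [0.24, 0.2, 0.43]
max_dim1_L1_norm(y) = 0.56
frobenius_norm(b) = 0.76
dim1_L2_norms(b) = [0.51, 0.43, 0.36]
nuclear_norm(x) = 3.41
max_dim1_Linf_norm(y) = 0.45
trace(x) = -0.24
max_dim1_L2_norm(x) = 1.72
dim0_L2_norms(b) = [0.33, 0.3, 0.61]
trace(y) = -0.32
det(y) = 0.00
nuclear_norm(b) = 1.04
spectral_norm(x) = 2.14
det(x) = -0.00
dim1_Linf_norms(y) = [0.17, 0.16, 0.45]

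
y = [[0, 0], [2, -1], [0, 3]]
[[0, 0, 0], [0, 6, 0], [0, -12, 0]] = y@[[0, 1, 0], [0, -4, 0]]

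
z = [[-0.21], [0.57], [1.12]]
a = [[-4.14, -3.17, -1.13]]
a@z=[[-2.20]]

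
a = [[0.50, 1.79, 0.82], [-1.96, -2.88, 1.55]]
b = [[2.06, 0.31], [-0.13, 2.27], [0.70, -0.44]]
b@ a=[[0.42, 2.79, 2.17], [-4.51, -6.77, 3.41], [1.21, 2.52, -0.11]]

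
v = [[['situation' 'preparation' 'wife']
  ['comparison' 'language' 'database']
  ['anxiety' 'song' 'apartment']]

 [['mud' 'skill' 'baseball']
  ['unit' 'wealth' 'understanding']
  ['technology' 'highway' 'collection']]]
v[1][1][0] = 'unit'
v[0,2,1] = 'song'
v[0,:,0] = ['situation', 'comparison', 'anxiety']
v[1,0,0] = 'mud'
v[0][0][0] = 'situation'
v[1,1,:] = ['unit', 'wealth', 'understanding']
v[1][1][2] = 'understanding'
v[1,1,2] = 'understanding'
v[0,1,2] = 'database'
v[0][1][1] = 'language'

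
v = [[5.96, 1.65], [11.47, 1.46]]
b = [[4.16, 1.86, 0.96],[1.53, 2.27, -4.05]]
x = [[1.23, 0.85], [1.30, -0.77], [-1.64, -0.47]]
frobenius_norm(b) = 6.75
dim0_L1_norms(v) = [17.43, 3.11]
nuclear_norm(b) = 9.44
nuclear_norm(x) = 3.64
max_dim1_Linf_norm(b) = 4.16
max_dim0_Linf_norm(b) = 4.16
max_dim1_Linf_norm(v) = 11.47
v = b @ x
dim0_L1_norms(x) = [4.17, 2.09]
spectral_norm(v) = 13.09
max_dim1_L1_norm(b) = 7.85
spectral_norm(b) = 5.44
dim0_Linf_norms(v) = [11.47, 1.65]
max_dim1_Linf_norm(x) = 1.64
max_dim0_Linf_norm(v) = 11.47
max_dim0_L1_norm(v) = 17.43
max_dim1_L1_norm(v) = 12.93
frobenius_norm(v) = 13.11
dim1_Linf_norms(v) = [5.96, 11.47]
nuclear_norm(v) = 13.87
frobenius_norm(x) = 2.73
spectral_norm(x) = 2.46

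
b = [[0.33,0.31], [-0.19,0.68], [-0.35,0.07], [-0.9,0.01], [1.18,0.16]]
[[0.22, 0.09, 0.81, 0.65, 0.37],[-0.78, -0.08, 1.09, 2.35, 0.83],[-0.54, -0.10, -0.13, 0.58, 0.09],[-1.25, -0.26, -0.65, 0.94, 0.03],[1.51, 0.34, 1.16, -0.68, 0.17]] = b @ [[1.38,0.29,0.74,-1.01,-0.02], [-0.76,-0.03,1.81,3.17,1.22]]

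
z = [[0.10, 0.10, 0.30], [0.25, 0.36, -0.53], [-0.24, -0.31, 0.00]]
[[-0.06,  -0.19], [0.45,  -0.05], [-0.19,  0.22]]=z@[[0.07, -0.12], [0.57, -0.62], [-0.43, -0.39]]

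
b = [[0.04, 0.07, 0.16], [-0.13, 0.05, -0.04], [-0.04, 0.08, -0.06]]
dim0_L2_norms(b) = [0.14, 0.12, 0.18]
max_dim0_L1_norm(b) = 0.26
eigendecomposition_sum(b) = [[0.03+0.06j, 0.05-0.04j, (0.06+0.03j)], [(-0.06+0.01j), 0.03+0.05j, (-0.04+0.05j)], [(-0.03+0.02j), (0.03+0.02j), (-0.01+0.03j)]] + [[0.03-0.06j, (0.05+0.04j), 0.06-0.03j], [-0.06-0.01j, (0.03-0.05j), (-0.04-0.05j)], [-0.03-0.02j, (0.03-0.02j), (-0.01-0.03j)]] + [[-0.01+0.00j, (-0.02+0j), 0.05+0.00j], [(-0.01+0j), (-0.02+0j), 0.03+0.00j], [0.01-0.00j, (0.02-0j), (-0.05-0j)]]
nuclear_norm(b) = 0.41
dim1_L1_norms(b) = [0.27, 0.22, 0.18]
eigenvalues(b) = [(0.05+0.14j), (0.05-0.14j), (-0.08+0j)]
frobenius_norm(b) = 0.25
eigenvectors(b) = [[0.68+0.00j, (0.68-0j), -0.62+0.00j], [-0.10+0.64j, -0.10-0.64j, (-0.44+0j)], [0.10+0.33j, 0.10-0.33j, (0.64+0j)]]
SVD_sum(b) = [[0.09, -0.00, 0.13],  [-0.06, 0.0, -0.09],  [-0.04, 0.0, -0.06]] + [[-0.05,0.07,0.03], [-0.05,0.07,0.03], [-0.03,0.05,0.02]] + [[0.00, 0.00, -0.00], [-0.02, -0.02, 0.01], [0.03, 0.03, -0.02]]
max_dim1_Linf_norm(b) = 0.16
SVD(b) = [[-0.76,-0.65,0.0],[0.53,-0.64,-0.56],[0.36,-0.42,0.83]] @ diag([0.20109901484816928, 0.1430934855816074, 0.06150967900421956]) @ [[-0.57,0.01,-0.82], [0.51,-0.77,-0.37], [0.64,0.63,-0.44]]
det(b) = -0.00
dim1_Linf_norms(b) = [0.16, 0.13, 0.08]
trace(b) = 0.03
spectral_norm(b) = 0.20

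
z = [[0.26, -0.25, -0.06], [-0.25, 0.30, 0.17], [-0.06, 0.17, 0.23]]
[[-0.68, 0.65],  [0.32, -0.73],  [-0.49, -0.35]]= z @ [[-2.23,0.66], [1.27,-1.91], [-3.66,0.05]]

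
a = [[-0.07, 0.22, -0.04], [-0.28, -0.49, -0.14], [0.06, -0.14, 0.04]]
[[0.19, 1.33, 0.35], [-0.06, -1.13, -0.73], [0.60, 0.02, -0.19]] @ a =[[-0.36, -0.66, -0.18], [0.28, 0.64, 0.13], [-0.06, 0.15, -0.03]]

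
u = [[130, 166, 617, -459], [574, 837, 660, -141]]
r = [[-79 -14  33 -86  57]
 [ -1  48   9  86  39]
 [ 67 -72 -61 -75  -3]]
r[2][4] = -3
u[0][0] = 130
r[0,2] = 33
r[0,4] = 57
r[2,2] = -61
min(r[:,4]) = -3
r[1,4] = 39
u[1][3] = -141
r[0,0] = -79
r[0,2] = 33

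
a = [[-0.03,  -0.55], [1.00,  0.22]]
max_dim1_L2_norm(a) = 1.02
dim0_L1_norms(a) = [1.03, 0.77]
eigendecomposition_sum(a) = [[-0.02+0.37j, -0.27+0.04j], [0.50-0.06j, 0.11+0.36j]] + [[(-0.02-0.37j), -0.27-0.04j], [0.50+0.06j, (0.11-0.36j)]]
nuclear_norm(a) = 1.56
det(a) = 0.54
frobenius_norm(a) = 1.16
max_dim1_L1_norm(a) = 1.22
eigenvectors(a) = [[(0.1-0.59j), (0.1+0.59j)],[(-0.8+0j), (-0.8-0j)]]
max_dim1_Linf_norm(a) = 1.0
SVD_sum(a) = [[-0.19,-0.06], [0.97,0.32]] + [[0.16, -0.49], [0.03, -0.1]]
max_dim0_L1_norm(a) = 1.03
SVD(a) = [[-0.19, 0.98], [0.98, 0.19]] @ diag([1.0381916244258285, 0.5234101173764787]) @ [[0.95, 0.31], [0.31, -0.95]]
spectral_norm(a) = 1.04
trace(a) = 0.19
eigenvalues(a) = [(0.1+0.73j), (0.1-0.73j)]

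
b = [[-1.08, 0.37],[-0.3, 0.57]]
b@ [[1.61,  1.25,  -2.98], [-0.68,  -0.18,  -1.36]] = [[-1.99, -1.42, 2.72], [-0.87, -0.48, 0.12]]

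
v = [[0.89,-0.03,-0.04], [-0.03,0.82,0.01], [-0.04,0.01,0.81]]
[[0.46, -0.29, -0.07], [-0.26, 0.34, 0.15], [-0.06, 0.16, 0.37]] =v @ [[0.51, -0.30, -0.05], [-0.3, 0.4, 0.18], [-0.05, 0.18, 0.45]]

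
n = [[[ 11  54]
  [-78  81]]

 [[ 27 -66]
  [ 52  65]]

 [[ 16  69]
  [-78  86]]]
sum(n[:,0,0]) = 54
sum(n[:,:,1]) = 289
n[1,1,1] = 65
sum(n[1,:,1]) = -1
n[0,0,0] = 11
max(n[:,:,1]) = 86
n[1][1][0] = 52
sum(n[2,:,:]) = 93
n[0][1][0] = -78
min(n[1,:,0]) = 27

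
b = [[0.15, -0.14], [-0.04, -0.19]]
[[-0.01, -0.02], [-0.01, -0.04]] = b@[[0.02,0.07], [0.07,0.19]]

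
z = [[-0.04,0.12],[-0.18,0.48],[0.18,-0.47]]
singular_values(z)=[0.73, 0.01]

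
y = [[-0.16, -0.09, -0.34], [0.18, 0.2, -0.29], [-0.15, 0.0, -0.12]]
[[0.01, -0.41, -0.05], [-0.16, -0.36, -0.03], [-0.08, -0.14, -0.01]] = y @[[0.46, -0.02, -0.04], [-1.13, -0.02, 0.10], [0.05, 1.22, 0.14]]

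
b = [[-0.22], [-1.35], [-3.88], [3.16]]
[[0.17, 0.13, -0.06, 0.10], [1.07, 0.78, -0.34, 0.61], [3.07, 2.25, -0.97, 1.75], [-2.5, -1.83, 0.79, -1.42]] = b@[[-0.79, -0.58, 0.25, -0.45]]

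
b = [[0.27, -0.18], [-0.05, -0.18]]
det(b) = -0.06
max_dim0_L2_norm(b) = 0.27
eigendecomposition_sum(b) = [[0.28, -0.11], [-0.03, 0.01]] + [[-0.01, -0.07],[-0.02, -0.19]]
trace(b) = 0.09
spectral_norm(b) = 0.33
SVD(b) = [[-0.97, -0.24], [-0.24, 0.97]] @ diag([0.331742516874075, 0.1736286338656561]) @ [[-0.75,0.66], [-0.66,-0.75]]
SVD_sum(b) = [[0.24,-0.21], [0.06,-0.05]] + [[0.03, 0.03], [-0.11, -0.13]]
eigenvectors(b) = [[0.99, 0.36], [-0.11, 0.93]]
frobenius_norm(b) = 0.37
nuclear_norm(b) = 0.51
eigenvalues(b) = [0.29, -0.2]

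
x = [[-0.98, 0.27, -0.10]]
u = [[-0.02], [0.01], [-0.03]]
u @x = [[0.02, -0.01, 0.00],[-0.01, 0.00, -0.0],[0.03, -0.01, 0.00]]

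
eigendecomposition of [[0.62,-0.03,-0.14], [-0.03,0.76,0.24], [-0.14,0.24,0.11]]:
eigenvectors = [[0.2, 0.93, 0.31], [-0.29, 0.36, -0.89], [0.94, -0.09, -0.34]]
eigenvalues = [0.01, 0.62, 0.86]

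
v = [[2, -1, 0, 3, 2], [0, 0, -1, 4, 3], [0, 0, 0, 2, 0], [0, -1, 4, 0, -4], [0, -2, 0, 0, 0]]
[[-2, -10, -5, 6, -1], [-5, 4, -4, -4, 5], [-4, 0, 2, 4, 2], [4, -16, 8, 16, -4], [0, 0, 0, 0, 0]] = v@ [[0, -5, -1, 4, -2], [0, 0, 0, 0, 0], [3, -4, -1, 0, -1], [-2, 0, 1, 2, 1], [2, 0, -3, -4, 0]]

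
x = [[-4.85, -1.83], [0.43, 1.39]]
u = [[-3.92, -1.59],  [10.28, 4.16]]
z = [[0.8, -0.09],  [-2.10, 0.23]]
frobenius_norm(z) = 2.26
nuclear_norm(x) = 6.40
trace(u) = 0.24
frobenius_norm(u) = 11.87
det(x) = -5.95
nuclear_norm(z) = 2.26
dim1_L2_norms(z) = [0.81, 2.11]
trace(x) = -3.46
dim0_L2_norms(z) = [2.25, 0.25]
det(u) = 0.04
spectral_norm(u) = 11.87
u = z @ x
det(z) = -0.00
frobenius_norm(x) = 5.38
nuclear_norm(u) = 11.87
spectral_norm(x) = 5.26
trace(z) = 1.03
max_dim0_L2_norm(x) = 4.87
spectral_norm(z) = 2.26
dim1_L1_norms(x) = [6.68, 1.82]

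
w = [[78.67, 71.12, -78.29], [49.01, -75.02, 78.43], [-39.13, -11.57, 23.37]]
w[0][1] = 71.12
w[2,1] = -11.57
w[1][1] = -75.02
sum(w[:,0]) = 88.55000000000001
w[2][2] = 23.37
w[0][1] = 71.12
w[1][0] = 49.01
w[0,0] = 78.67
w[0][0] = 78.67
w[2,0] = -39.13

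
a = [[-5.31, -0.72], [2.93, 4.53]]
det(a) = -21.945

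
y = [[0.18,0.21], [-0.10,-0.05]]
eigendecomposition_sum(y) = [[(0.09+0j), (0.1-0.08j)], [-0.05+0.04j, (-0.02+0.09j)]] + [[0.09-0.00j, (0.1+0.08j)], [(-0.05-0.04j), (-0.03-0.09j)]]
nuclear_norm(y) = 0.34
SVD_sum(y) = [[0.19,  0.20], [-0.07,  -0.08]] + [[-0.01, 0.01],[-0.03, 0.03]]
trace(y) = 0.13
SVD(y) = [[-0.93, 0.36], [0.36, 0.93]] @ diag([0.2955528509795357, 0.0406018752998965]) @ [[-0.69, -0.72], [-0.72, 0.69]]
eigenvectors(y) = [[0.82+0.00j, (0.82-0j)], [(-0.45+0.35j), (-0.45-0.35j)]]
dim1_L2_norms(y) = [0.28, 0.11]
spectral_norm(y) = 0.30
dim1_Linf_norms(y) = [0.21, 0.1]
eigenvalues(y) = [(0.06+0.09j), (0.06-0.09j)]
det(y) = 0.01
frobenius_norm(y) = 0.30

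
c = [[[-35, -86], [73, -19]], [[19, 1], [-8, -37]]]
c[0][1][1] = -19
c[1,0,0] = 19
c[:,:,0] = [[-35, 73], [19, -8]]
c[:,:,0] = [[-35, 73], [19, -8]]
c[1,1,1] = -37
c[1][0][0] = 19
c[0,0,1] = -86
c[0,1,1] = -19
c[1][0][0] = 19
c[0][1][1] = -19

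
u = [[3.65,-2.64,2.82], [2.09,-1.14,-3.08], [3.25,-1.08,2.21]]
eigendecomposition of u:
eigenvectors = [[0.77+0.00j,(0.33+0.3j),0.33-0.30j], [-0.05+0.00j,0.85+0.00j,(0.85-0j)], [0.64+0.00j,(0.11-0.27j),0.11+0.27j]]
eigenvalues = [(6.18+0j), (-0.73+1.71j), (-0.73-1.71j)]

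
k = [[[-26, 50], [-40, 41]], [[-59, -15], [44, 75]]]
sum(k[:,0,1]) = 35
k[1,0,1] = -15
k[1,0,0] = -59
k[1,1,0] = 44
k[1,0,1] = -15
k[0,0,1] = 50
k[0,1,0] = -40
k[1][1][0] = 44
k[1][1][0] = 44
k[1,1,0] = 44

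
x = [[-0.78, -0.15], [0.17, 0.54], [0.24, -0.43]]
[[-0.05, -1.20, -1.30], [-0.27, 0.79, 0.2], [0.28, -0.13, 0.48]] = x @ [[0.17, 1.34, 1.70], [-0.55, 1.05, -0.17]]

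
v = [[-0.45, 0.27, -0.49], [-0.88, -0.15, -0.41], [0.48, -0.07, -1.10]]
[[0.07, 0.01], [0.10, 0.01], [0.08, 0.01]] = v @[[-0.06, -0.01],[-0.01, -0.0],[-0.10, -0.01]]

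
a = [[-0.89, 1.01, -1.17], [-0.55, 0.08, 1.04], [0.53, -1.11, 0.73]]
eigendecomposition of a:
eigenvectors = [[(0.82+0j),-0.07-0.52j,-0.07+0.52j], [0.56+0.00j,0.65+0.00j,0.65-0.00j], [(0.16+0j),0.02+0.55j,(0.02-0.55j)]]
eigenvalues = [(-0.43+0j), (0.18+1.34j), (0.18-1.34j)]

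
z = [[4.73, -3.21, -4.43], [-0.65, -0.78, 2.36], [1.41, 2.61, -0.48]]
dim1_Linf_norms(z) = [4.73, 2.36, 2.61]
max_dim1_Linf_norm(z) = 4.73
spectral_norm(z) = 7.41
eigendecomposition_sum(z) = [[(0.05-0j), 0.27+0.00j, (-0.16+0j)], [-0.37+0.00j, (-1.91-0j), (1.15-0j)], [0.36-0.00j, 1.85+0.00j, -1.11+0.00j]] + [[(2.34-1.51j), -1.74+5.61j, (-2.13+6.01j)], [(-0.14-0.25j), 0.57+0.22j, 0.61+0.26j], [(0.53-0.91j), (0.38+2.18j), 0.32+2.38j]] + [[2.34+1.51j, (-1.74-5.61j), (-2.13-6.01j)], [(-0.14+0.25j), 0.57-0.22j, (0.61-0.26j)], [0.53+0.91j, (0.38-2.18j), 0.32-2.38j]]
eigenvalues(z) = [(-2.97+0j), (3.22+1.09j), (3.22-1.09j)]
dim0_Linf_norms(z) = [4.73, 3.21, 4.43]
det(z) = -34.40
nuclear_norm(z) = 12.14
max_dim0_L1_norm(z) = 7.27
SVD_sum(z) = [[4.67, -2.8, -4.73], [-1.08, 0.65, 1.09], [0.14, -0.08, -0.14]] + [[-0.12, -0.41, 0.12], [-0.42, -1.43, 0.43], [0.79, 2.69, -0.81]] + [[0.18, 0.00, 0.18],[0.85, 0.0, 0.84],[0.48, 0.0, 0.47]]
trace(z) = 3.47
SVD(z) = [[-0.97, 0.13, -0.18], [0.22, 0.46, -0.86], [-0.03, -0.88, -0.48]] @ diag([7.406813796926819, 3.3368928040844623, 1.3918533657335734]) @ [[-0.65, 0.39, 0.66], [-0.27, -0.92, 0.28], [-0.71, -0.00, -0.7]]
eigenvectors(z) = [[(0.1+0j), (-0.93+0j), (-0.93-0j)], [(-0.71+0j), (-0.01+0.1j), (-0.01-0.1j)], [(0.69+0j), (-0.31+0.16j), (-0.31-0.16j)]]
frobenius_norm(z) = 8.24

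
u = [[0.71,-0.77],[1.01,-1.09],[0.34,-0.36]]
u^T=[[0.71, 1.01, 0.34], [-0.77, -1.09, -0.36]]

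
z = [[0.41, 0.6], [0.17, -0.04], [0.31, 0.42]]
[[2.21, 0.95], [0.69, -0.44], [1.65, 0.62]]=z @ [[4.23,-1.93], [0.8,2.91]]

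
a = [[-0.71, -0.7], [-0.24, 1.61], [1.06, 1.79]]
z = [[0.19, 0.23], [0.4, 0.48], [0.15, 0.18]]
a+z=[[-0.52, -0.47], [0.16, 2.09], [1.21, 1.97]]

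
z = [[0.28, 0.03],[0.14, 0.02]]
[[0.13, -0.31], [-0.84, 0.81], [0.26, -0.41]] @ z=[[-0.01, -0.00], [-0.12, -0.01], [0.02, -0.0]]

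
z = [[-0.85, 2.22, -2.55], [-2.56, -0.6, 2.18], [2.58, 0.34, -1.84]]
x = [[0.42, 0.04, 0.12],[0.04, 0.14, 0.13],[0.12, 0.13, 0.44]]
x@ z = [[-0.15, 0.95, -1.20],[-0.06, 0.05, -0.04],[0.70, 0.34, -0.83]]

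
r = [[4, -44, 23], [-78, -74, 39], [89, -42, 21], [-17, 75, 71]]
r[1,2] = 39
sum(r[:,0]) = -2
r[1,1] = -74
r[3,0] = -17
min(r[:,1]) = -74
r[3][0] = -17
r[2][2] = 21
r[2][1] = -42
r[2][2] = 21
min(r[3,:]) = -17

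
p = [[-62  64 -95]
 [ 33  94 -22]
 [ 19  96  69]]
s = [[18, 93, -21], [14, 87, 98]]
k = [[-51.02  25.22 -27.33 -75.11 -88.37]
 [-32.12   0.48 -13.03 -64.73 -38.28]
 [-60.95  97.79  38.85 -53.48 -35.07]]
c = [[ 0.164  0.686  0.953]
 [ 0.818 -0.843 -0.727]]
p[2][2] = 69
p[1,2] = -22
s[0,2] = -21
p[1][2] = -22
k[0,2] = -27.33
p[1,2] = -22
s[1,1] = 87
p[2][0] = 19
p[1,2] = -22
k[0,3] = -75.11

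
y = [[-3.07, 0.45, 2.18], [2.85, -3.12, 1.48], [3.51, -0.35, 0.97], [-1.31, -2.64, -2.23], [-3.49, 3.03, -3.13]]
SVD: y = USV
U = [[-0.23,  0.49,  0.73], [0.55,  -0.19,  0.24], [0.42,  0.13,  -0.4], [-0.08,  -0.83,  0.36], [-0.68,  -0.14,  -0.34]]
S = [7.9, 4.08, 3.68]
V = [[0.79, -0.48, 0.38], [0.00, 0.62, 0.78], [-0.62, -0.61, 0.49]]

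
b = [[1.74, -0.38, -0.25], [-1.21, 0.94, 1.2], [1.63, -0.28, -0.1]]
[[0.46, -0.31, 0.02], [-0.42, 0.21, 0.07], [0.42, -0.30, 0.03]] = b@[[0.23, -0.15, -0.00], [-0.15, 0.25, -0.17], [-0.00, -0.17, 0.19]]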